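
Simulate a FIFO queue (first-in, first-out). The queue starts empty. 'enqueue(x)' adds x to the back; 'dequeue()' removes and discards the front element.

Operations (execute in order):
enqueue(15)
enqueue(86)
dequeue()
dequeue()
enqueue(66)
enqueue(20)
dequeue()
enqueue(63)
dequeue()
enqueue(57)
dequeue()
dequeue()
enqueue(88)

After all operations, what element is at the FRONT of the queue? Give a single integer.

enqueue(15): queue = [15]
enqueue(86): queue = [15, 86]
dequeue(): queue = [86]
dequeue(): queue = []
enqueue(66): queue = [66]
enqueue(20): queue = [66, 20]
dequeue(): queue = [20]
enqueue(63): queue = [20, 63]
dequeue(): queue = [63]
enqueue(57): queue = [63, 57]
dequeue(): queue = [57]
dequeue(): queue = []
enqueue(88): queue = [88]

Answer: 88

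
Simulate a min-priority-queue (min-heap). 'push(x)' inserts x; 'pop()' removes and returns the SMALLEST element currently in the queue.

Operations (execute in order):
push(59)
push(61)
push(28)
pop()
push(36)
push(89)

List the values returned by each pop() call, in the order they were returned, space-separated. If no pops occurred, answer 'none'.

push(59): heap contents = [59]
push(61): heap contents = [59, 61]
push(28): heap contents = [28, 59, 61]
pop() → 28: heap contents = [59, 61]
push(36): heap contents = [36, 59, 61]
push(89): heap contents = [36, 59, 61, 89]

Answer: 28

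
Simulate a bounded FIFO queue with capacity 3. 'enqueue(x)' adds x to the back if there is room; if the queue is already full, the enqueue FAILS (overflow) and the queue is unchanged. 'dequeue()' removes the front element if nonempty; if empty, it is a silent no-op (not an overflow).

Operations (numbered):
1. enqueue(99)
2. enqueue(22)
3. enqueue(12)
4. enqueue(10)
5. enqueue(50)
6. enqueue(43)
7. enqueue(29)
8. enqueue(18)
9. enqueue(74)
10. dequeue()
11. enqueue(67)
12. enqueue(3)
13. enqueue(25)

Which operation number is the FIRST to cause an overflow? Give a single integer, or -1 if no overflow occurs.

Answer: 4

Derivation:
1. enqueue(99): size=1
2. enqueue(22): size=2
3. enqueue(12): size=3
4. enqueue(10): size=3=cap → OVERFLOW (fail)
5. enqueue(50): size=3=cap → OVERFLOW (fail)
6. enqueue(43): size=3=cap → OVERFLOW (fail)
7. enqueue(29): size=3=cap → OVERFLOW (fail)
8. enqueue(18): size=3=cap → OVERFLOW (fail)
9. enqueue(74): size=3=cap → OVERFLOW (fail)
10. dequeue(): size=2
11. enqueue(67): size=3
12. enqueue(3): size=3=cap → OVERFLOW (fail)
13. enqueue(25): size=3=cap → OVERFLOW (fail)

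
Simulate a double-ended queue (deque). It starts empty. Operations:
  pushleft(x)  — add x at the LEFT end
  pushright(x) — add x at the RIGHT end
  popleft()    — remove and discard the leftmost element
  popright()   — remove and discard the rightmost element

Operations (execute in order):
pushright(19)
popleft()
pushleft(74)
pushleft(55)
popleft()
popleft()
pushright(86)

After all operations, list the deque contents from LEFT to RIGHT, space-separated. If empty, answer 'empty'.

pushright(19): [19]
popleft(): []
pushleft(74): [74]
pushleft(55): [55, 74]
popleft(): [74]
popleft(): []
pushright(86): [86]

Answer: 86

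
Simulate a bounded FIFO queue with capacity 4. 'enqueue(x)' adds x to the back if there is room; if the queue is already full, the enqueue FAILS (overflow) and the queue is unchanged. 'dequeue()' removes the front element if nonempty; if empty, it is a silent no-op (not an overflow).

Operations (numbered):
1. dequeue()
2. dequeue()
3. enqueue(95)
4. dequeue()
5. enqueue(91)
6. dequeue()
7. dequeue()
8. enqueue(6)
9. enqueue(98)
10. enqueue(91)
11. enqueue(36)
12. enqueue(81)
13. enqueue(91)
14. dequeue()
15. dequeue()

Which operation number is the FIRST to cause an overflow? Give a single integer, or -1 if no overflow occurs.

1. dequeue(): empty, no-op, size=0
2. dequeue(): empty, no-op, size=0
3. enqueue(95): size=1
4. dequeue(): size=0
5. enqueue(91): size=1
6. dequeue(): size=0
7. dequeue(): empty, no-op, size=0
8. enqueue(6): size=1
9. enqueue(98): size=2
10. enqueue(91): size=3
11. enqueue(36): size=4
12. enqueue(81): size=4=cap → OVERFLOW (fail)
13. enqueue(91): size=4=cap → OVERFLOW (fail)
14. dequeue(): size=3
15. dequeue(): size=2

Answer: 12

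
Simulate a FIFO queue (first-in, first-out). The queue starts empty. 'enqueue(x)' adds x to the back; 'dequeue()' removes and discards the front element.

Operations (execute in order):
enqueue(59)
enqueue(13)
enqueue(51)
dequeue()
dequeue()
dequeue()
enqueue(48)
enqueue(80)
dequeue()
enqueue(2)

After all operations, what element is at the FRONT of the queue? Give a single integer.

Answer: 80

Derivation:
enqueue(59): queue = [59]
enqueue(13): queue = [59, 13]
enqueue(51): queue = [59, 13, 51]
dequeue(): queue = [13, 51]
dequeue(): queue = [51]
dequeue(): queue = []
enqueue(48): queue = [48]
enqueue(80): queue = [48, 80]
dequeue(): queue = [80]
enqueue(2): queue = [80, 2]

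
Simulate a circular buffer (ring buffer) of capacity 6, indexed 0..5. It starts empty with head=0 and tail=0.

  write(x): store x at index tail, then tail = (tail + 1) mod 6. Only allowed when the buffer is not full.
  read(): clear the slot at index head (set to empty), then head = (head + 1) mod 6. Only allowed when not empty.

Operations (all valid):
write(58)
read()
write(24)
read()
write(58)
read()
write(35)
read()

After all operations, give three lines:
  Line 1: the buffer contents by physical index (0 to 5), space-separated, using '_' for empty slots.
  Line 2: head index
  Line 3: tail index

Answer: _ _ _ _ _ _
4
4

Derivation:
write(58): buf=[58 _ _ _ _ _], head=0, tail=1, size=1
read(): buf=[_ _ _ _ _ _], head=1, tail=1, size=0
write(24): buf=[_ 24 _ _ _ _], head=1, tail=2, size=1
read(): buf=[_ _ _ _ _ _], head=2, tail=2, size=0
write(58): buf=[_ _ 58 _ _ _], head=2, tail=3, size=1
read(): buf=[_ _ _ _ _ _], head=3, tail=3, size=0
write(35): buf=[_ _ _ 35 _ _], head=3, tail=4, size=1
read(): buf=[_ _ _ _ _ _], head=4, tail=4, size=0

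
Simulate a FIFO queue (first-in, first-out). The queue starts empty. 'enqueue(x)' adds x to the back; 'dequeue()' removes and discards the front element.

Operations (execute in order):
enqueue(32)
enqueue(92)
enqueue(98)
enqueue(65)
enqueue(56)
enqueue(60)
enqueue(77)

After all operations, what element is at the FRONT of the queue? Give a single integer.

Answer: 32

Derivation:
enqueue(32): queue = [32]
enqueue(92): queue = [32, 92]
enqueue(98): queue = [32, 92, 98]
enqueue(65): queue = [32, 92, 98, 65]
enqueue(56): queue = [32, 92, 98, 65, 56]
enqueue(60): queue = [32, 92, 98, 65, 56, 60]
enqueue(77): queue = [32, 92, 98, 65, 56, 60, 77]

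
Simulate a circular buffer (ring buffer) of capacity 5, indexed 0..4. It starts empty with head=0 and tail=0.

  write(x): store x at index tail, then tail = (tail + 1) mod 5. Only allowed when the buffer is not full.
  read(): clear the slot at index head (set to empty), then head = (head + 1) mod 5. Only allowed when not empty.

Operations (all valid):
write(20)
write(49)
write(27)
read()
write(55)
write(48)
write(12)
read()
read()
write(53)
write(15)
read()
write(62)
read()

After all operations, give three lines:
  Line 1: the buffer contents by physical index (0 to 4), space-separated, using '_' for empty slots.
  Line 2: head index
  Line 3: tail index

Answer: 12 53 15 62 _
0
4

Derivation:
write(20): buf=[20 _ _ _ _], head=0, tail=1, size=1
write(49): buf=[20 49 _ _ _], head=0, tail=2, size=2
write(27): buf=[20 49 27 _ _], head=0, tail=3, size=3
read(): buf=[_ 49 27 _ _], head=1, tail=3, size=2
write(55): buf=[_ 49 27 55 _], head=1, tail=4, size=3
write(48): buf=[_ 49 27 55 48], head=1, tail=0, size=4
write(12): buf=[12 49 27 55 48], head=1, tail=1, size=5
read(): buf=[12 _ 27 55 48], head=2, tail=1, size=4
read(): buf=[12 _ _ 55 48], head=3, tail=1, size=3
write(53): buf=[12 53 _ 55 48], head=3, tail=2, size=4
write(15): buf=[12 53 15 55 48], head=3, tail=3, size=5
read(): buf=[12 53 15 _ 48], head=4, tail=3, size=4
write(62): buf=[12 53 15 62 48], head=4, tail=4, size=5
read(): buf=[12 53 15 62 _], head=0, tail=4, size=4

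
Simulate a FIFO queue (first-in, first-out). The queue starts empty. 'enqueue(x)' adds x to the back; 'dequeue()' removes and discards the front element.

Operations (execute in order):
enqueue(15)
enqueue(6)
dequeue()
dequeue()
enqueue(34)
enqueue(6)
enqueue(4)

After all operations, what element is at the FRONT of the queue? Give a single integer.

enqueue(15): queue = [15]
enqueue(6): queue = [15, 6]
dequeue(): queue = [6]
dequeue(): queue = []
enqueue(34): queue = [34]
enqueue(6): queue = [34, 6]
enqueue(4): queue = [34, 6, 4]

Answer: 34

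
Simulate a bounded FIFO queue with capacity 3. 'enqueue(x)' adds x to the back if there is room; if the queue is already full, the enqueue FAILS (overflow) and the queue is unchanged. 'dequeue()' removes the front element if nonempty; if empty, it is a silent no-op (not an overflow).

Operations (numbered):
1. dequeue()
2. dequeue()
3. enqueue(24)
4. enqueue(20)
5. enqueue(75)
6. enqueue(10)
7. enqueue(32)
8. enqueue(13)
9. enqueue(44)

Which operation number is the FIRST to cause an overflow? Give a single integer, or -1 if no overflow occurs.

Answer: 6

Derivation:
1. dequeue(): empty, no-op, size=0
2. dequeue(): empty, no-op, size=0
3. enqueue(24): size=1
4. enqueue(20): size=2
5. enqueue(75): size=3
6. enqueue(10): size=3=cap → OVERFLOW (fail)
7. enqueue(32): size=3=cap → OVERFLOW (fail)
8. enqueue(13): size=3=cap → OVERFLOW (fail)
9. enqueue(44): size=3=cap → OVERFLOW (fail)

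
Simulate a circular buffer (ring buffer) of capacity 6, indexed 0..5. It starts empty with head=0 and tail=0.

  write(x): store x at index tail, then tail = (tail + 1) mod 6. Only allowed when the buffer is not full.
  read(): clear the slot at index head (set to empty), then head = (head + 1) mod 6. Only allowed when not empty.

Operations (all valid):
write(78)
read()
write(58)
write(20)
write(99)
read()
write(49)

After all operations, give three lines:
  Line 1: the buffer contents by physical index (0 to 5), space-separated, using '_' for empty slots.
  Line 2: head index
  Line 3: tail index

write(78): buf=[78 _ _ _ _ _], head=0, tail=1, size=1
read(): buf=[_ _ _ _ _ _], head=1, tail=1, size=0
write(58): buf=[_ 58 _ _ _ _], head=1, tail=2, size=1
write(20): buf=[_ 58 20 _ _ _], head=1, tail=3, size=2
write(99): buf=[_ 58 20 99 _ _], head=1, tail=4, size=3
read(): buf=[_ _ 20 99 _ _], head=2, tail=4, size=2
write(49): buf=[_ _ 20 99 49 _], head=2, tail=5, size=3

Answer: _ _ 20 99 49 _
2
5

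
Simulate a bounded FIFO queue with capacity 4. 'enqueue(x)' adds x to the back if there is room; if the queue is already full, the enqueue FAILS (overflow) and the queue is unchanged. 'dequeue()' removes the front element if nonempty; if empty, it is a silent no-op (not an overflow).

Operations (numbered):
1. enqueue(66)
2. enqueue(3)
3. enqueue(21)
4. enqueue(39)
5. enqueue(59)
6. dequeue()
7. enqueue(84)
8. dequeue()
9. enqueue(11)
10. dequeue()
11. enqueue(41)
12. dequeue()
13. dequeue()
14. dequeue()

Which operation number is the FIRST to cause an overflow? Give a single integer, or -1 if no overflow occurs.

1. enqueue(66): size=1
2. enqueue(3): size=2
3. enqueue(21): size=3
4. enqueue(39): size=4
5. enqueue(59): size=4=cap → OVERFLOW (fail)
6. dequeue(): size=3
7. enqueue(84): size=4
8. dequeue(): size=3
9. enqueue(11): size=4
10. dequeue(): size=3
11. enqueue(41): size=4
12. dequeue(): size=3
13. dequeue(): size=2
14. dequeue(): size=1

Answer: 5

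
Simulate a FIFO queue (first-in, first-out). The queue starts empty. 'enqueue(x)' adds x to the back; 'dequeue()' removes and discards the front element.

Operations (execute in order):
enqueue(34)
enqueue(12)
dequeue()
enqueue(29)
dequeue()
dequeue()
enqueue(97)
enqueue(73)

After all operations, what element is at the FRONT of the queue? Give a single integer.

Answer: 97

Derivation:
enqueue(34): queue = [34]
enqueue(12): queue = [34, 12]
dequeue(): queue = [12]
enqueue(29): queue = [12, 29]
dequeue(): queue = [29]
dequeue(): queue = []
enqueue(97): queue = [97]
enqueue(73): queue = [97, 73]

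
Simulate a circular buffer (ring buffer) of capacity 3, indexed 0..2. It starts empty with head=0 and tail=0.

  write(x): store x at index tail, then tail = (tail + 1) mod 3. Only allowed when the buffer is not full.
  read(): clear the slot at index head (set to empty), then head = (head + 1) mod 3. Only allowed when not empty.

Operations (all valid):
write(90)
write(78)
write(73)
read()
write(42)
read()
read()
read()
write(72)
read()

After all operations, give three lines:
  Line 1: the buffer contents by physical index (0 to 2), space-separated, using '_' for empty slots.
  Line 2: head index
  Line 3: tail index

Answer: _ _ _
2
2

Derivation:
write(90): buf=[90 _ _], head=0, tail=1, size=1
write(78): buf=[90 78 _], head=0, tail=2, size=2
write(73): buf=[90 78 73], head=0, tail=0, size=3
read(): buf=[_ 78 73], head=1, tail=0, size=2
write(42): buf=[42 78 73], head=1, tail=1, size=3
read(): buf=[42 _ 73], head=2, tail=1, size=2
read(): buf=[42 _ _], head=0, tail=1, size=1
read(): buf=[_ _ _], head=1, tail=1, size=0
write(72): buf=[_ 72 _], head=1, tail=2, size=1
read(): buf=[_ _ _], head=2, tail=2, size=0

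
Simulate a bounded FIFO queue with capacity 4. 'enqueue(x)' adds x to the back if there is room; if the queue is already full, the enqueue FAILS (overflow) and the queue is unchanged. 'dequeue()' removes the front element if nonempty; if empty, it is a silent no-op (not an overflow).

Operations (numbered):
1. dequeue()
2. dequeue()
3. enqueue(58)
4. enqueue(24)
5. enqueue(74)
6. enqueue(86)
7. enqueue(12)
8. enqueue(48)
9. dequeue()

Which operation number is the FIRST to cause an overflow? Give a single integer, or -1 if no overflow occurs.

Answer: 7

Derivation:
1. dequeue(): empty, no-op, size=0
2. dequeue(): empty, no-op, size=0
3. enqueue(58): size=1
4. enqueue(24): size=2
5. enqueue(74): size=3
6. enqueue(86): size=4
7. enqueue(12): size=4=cap → OVERFLOW (fail)
8. enqueue(48): size=4=cap → OVERFLOW (fail)
9. dequeue(): size=3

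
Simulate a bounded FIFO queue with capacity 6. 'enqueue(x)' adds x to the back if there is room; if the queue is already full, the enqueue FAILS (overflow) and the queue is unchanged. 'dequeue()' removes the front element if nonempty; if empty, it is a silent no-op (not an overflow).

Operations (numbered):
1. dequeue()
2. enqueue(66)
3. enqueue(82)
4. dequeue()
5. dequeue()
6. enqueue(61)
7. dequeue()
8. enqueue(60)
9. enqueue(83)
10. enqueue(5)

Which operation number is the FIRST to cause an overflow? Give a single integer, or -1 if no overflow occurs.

Answer: -1

Derivation:
1. dequeue(): empty, no-op, size=0
2. enqueue(66): size=1
3. enqueue(82): size=2
4. dequeue(): size=1
5. dequeue(): size=0
6. enqueue(61): size=1
7. dequeue(): size=0
8. enqueue(60): size=1
9. enqueue(83): size=2
10. enqueue(5): size=3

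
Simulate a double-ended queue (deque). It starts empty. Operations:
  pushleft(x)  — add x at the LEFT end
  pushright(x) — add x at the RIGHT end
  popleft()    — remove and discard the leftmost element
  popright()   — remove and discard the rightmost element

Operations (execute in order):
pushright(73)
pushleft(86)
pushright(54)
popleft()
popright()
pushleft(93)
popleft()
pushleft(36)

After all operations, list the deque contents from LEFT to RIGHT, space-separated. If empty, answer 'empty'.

Answer: 36 73

Derivation:
pushright(73): [73]
pushleft(86): [86, 73]
pushright(54): [86, 73, 54]
popleft(): [73, 54]
popright(): [73]
pushleft(93): [93, 73]
popleft(): [73]
pushleft(36): [36, 73]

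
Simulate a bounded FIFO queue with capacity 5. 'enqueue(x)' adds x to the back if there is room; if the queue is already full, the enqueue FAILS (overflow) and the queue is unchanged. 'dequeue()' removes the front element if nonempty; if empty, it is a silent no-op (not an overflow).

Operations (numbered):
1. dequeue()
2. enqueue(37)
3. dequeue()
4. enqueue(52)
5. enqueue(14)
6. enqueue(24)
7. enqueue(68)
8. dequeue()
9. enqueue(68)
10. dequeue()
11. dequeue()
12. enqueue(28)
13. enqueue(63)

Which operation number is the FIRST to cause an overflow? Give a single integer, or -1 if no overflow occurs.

Answer: -1

Derivation:
1. dequeue(): empty, no-op, size=0
2. enqueue(37): size=1
3. dequeue(): size=0
4. enqueue(52): size=1
5. enqueue(14): size=2
6. enqueue(24): size=3
7. enqueue(68): size=4
8. dequeue(): size=3
9. enqueue(68): size=4
10. dequeue(): size=3
11. dequeue(): size=2
12. enqueue(28): size=3
13. enqueue(63): size=4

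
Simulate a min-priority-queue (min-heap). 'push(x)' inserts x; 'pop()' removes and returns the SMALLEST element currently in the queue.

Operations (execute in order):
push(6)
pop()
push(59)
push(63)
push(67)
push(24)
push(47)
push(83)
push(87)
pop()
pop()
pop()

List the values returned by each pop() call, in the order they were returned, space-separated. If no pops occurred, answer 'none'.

push(6): heap contents = [6]
pop() → 6: heap contents = []
push(59): heap contents = [59]
push(63): heap contents = [59, 63]
push(67): heap contents = [59, 63, 67]
push(24): heap contents = [24, 59, 63, 67]
push(47): heap contents = [24, 47, 59, 63, 67]
push(83): heap contents = [24, 47, 59, 63, 67, 83]
push(87): heap contents = [24, 47, 59, 63, 67, 83, 87]
pop() → 24: heap contents = [47, 59, 63, 67, 83, 87]
pop() → 47: heap contents = [59, 63, 67, 83, 87]
pop() → 59: heap contents = [63, 67, 83, 87]

Answer: 6 24 47 59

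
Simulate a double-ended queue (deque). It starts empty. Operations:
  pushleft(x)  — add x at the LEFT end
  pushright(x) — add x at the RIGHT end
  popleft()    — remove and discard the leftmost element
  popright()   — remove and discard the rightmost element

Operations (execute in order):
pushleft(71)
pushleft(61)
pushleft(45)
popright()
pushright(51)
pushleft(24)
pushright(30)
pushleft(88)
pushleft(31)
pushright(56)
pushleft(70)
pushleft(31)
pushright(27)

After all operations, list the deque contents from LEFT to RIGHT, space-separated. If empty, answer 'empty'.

Answer: 31 70 31 88 24 45 61 51 30 56 27

Derivation:
pushleft(71): [71]
pushleft(61): [61, 71]
pushleft(45): [45, 61, 71]
popright(): [45, 61]
pushright(51): [45, 61, 51]
pushleft(24): [24, 45, 61, 51]
pushright(30): [24, 45, 61, 51, 30]
pushleft(88): [88, 24, 45, 61, 51, 30]
pushleft(31): [31, 88, 24, 45, 61, 51, 30]
pushright(56): [31, 88, 24, 45, 61, 51, 30, 56]
pushleft(70): [70, 31, 88, 24, 45, 61, 51, 30, 56]
pushleft(31): [31, 70, 31, 88, 24, 45, 61, 51, 30, 56]
pushright(27): [31, 70, 31, 88, 24, 45, 61, 51, 30, 56, 27]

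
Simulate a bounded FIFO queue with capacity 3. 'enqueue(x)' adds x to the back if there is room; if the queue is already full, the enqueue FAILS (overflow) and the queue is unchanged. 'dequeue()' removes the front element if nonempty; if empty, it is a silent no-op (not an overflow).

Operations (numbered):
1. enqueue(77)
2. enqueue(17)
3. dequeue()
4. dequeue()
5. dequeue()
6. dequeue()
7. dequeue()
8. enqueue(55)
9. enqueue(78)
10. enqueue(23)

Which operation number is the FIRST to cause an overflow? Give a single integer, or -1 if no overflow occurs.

Answer: -1

Derivation:
1. enqueue(77): size=1
2. enqueue(17): size=2
3. dequeue(): size=1
4. dequeue(): size=0
5. dequeue(): empty, no-op, size=0
6. dequeue(): empty, no-op, size=0
7. dequeue(): empty, no-op, size=0
8. enqueue(55): size=1
9. enqueue(78): size=2
10. enqueue(23): size=3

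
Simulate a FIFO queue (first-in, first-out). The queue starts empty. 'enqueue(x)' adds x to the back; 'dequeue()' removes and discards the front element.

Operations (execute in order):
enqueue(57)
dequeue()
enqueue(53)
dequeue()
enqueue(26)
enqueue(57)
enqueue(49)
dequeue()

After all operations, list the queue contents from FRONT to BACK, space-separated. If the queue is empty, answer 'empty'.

Answer: 57 49

Derivation:
enqueue(57): [57]
dequeue(): []
enqueue(53): [53]
dequeue(): []
enqueue(26): [26]
enqueue(57): [26, 57]
enqueue(49): [26, 57, 49]
dequeue(): [57, 49]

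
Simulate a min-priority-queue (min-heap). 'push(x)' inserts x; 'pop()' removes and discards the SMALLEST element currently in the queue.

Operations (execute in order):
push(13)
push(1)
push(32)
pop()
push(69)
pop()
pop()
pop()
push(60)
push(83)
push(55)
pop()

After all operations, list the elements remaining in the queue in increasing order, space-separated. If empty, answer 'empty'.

push(13): heap contents = [13]
push(1): heap contents = [1, 13]
push(32): heap contents = [1, 13, 32]
pop() → 1: heap contents = [13, 32]
push(69): heap contents = [13, 32, 69]
pop() → 13: heap contents = [32, 69]
pop() → 32: heap contents = [69]
pop() → 69: heap contents = []
push(60): heap contents = [60]
push(83): heap contents = [60, 83]
push(55): heap contents = [55, 60, 83]
pop() → 55: heap contents = [60, 83]

Answer: 60 83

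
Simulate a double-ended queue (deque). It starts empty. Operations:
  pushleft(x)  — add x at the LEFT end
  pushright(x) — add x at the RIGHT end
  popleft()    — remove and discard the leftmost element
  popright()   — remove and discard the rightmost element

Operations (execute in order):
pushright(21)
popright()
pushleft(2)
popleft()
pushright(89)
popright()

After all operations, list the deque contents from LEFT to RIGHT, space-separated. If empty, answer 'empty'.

pushright(21): [21]
popright(): []
pushleft(2): [2]
popleft(): []
pushright(89): [89]
popright(): []

Answer: empty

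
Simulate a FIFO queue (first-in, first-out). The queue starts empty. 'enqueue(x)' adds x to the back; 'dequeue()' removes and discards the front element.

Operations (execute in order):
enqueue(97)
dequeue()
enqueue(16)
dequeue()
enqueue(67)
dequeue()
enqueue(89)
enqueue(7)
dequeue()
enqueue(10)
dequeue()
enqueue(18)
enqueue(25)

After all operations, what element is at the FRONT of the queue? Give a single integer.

enqueue(97): queue = [97]
dequeue(): queue = []
enqueue(16): queue = [16]
dequeue(): queue = []
enqueue(67): queue = [67]
dequeue(): queue = []
enqueue(89): queue = [89]
enqueue(7): queue = [89, 7]
dequeue(): queue = [7]
enqueue(10): queue = [7, 10]
dequeue(): queue = [10]
enqueue(18): queue = [10, 18]
enqueue(25): queue = [10, 18, 25]

Answer: 10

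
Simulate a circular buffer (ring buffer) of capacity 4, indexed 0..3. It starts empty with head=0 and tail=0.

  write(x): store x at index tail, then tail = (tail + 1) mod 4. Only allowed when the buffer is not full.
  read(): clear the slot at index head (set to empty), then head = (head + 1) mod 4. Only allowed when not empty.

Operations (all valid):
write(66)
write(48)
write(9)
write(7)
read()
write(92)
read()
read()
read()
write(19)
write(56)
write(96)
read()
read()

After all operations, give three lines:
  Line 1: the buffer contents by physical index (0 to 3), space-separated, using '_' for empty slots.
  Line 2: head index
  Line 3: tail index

Answer: _ _ 56 96
2
0

Derivation:
write(66): buf=[66 _ _ _], head=0, tail=1, size=1
write(48): buf=[66 48 _ _], head=0, tail=2, size=2
write(9): buf=[66 48 9 _], head=0, tail=3, size=3
write(7): buf=[66 48 9 7], head=0, tail=0, size=4
read(): buf=[_ 48 9 7], head=1, tail=0, size=3
write(92): buf=[92 48 9 7], head=1, tail=1, size=4
read(): buf=[92 _ 9 7], head=2, tail=1, size=3
read(): buf=[92 _ _ 7], head=3, tail=1, size=2
read(): buf=[92 _ _ _], head=0, tail=1, size=1
write(19): buf=[92 19 _ _], head=0, tail=2, size=2
write(56): buf=[92 19 56 _], head=0, tail=3, size=3
write(96): buf=[92 19 56 96], head=0, tail=0, size=4
read(): buf=[_ 19 56 96], head=1, tail=0, size=3
read(): buf=[_ _ 56 96], head=2, tail=0, size=2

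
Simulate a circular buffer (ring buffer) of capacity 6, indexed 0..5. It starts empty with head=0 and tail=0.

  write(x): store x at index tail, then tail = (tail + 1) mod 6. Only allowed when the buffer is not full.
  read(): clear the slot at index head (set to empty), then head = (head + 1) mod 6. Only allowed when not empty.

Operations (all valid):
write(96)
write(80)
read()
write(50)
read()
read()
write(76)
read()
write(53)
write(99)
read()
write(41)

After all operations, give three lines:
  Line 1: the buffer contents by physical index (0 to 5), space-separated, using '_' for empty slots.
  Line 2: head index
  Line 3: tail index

write(96): buf=[96 _ _ _ _ _], head=0, tail=1, size=1
write(80): buf=[96 80 _ _ _ _], head=0, tail=2, size=2
read(): buf=[_ 80 _ _ _ _], head=1, tail=2, size=1
write(50): buf=[_ 80 50 _ _ _], head=1, tail=3, size=2
read(): buf=[_ _ 50 _ _ _], head=2, tail=3, size=1
read(): buf=[_ _ _ _ _ _], head=3, tail=3, size=0
write(76): buf=[_ _ _ 76 _ _], head=3, tail=4, size=1
read(): buf=[_ _ _ _ _ _], head=4, tail=4, size=0
write(53): buf=[_ _ _ _ 53 _], head=4, tail=5, size=1
write(99): buf=[_ _ _ _ 53 99], head=4, tail=0, size=2
read(): buf=[_ _ _ _ _ 99], head=5, tail=0, size=1
write(41): buf=[41 _ _ _ _ 99], head=5, tail=1, size=2

Answer: 41 _ _ _ _ 99
5
1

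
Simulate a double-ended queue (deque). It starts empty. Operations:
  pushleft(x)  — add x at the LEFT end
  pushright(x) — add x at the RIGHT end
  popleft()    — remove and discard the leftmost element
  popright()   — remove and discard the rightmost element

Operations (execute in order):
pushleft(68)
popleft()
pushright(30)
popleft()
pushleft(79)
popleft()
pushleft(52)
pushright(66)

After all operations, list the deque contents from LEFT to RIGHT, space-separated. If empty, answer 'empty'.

pushleft(68): [68]
popleft(): []
pushright(30): [30]
popleft(): []
pushleft(79): [79]
popleft(): []
pushleft(52): [52]
pushright(66): [52, 66]

Answer: 52 66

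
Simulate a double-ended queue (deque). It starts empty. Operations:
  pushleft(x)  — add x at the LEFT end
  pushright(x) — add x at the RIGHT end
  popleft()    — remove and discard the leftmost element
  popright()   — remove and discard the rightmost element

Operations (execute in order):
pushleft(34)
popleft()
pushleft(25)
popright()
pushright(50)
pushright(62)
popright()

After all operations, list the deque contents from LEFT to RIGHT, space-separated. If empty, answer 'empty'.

Answer: 50

Derivation:
pushleft(34): [34]
popleft(): []
pushleft(25): [25]
popright(): []
pushright(50): [50]
pushright(62): [50, 62]
popright(): [50]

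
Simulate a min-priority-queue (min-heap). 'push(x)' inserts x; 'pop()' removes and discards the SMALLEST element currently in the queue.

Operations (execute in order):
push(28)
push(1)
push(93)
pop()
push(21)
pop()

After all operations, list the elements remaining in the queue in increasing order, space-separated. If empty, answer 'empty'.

Answer: 28 93

Derivation:
push(28): heap contents = [28]
push(1): heap contents = [1, 28]
push(93): heap contents = [1, 28, 93]
pop() → 1: heap contents = [28, 93]
push(21): heap contents = [21, 28, 93]
pop() → 21: heap contents = [28, 93]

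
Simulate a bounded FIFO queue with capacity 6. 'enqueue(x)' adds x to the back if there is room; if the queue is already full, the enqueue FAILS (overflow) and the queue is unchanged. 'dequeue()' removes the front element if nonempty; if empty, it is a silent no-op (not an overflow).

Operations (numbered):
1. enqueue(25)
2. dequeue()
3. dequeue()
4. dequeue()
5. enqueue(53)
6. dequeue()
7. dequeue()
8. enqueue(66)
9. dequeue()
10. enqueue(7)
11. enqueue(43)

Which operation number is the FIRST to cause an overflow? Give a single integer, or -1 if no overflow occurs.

Answer: -1

Derivation:
1. enqueue(25): size=1
2. dequeue(): size=0
3. dequeue(): empty, no-op, size=0
4. dequeue(): empty, no-op, size=0
5. enqueue(53): size=1
6. dequeue(): size=0
7. dequeue(): empty, no-op, size=0
8. enqueue(66): size=1
9. dequeue(): size=0
10. enqueue(7): size=1
11. enqueue(43): size=2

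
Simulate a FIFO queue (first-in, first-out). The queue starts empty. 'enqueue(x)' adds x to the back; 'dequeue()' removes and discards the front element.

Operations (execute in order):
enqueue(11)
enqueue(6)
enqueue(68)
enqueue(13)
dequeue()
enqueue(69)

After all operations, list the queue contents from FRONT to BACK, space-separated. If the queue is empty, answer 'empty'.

Answer: 6 68 13 69

Derivation:
enqueue(11): [11]
enqueue(6): [11, 6]
enqueue(68): [11, 6, 68]
enqueue(13): [11, 6, 68, 13]
dequeue(): [6, 68, 13]
enqueue(69): [6, 68, 13, 69]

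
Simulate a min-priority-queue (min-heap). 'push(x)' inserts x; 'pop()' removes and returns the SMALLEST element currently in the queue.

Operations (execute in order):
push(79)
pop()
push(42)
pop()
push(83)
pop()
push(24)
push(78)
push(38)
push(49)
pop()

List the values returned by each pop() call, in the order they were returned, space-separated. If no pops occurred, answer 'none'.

Answer: 79 42 83 24

Derivation:
push(79): heap contents = [79]
pop() → 79: heap contents = []
push(42): heap contents = [42]
pop() → 42: heap contents = []
push(83): heap contents = [83]
pop() → 83: heap contents = []
push(24): heap contents = [24]
push(78): heap contents = [24, 78]
push(38): heap contents = [24, 38, 78]
push(49): heap contents = [24, 38, 49, 78]
pop() → 24: heap contents = [38, 49, 78]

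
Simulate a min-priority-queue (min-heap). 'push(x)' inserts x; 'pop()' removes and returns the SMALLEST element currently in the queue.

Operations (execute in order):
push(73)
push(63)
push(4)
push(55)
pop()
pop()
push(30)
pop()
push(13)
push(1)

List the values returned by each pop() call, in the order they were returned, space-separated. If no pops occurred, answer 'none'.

Answer: 4 55 30

Derivation:
push(73): heap contents = [73]
push(63): heap contents = [63, 73]
push(4): heap contents = [4, 63, 73]
push(55): heap contents = [4, 55, 63, 73]
pop() → 4: heap contents = [55, 63, 73]
pop() → 55: heap contents = [63, 73]
push(30): heap contents = [30, 63, 73]
pop() → 30: heap contents = [63, 73]
push(13): heap contents = [13, 63, 73]
push(1): heap contents = [1, 13, 63, 73]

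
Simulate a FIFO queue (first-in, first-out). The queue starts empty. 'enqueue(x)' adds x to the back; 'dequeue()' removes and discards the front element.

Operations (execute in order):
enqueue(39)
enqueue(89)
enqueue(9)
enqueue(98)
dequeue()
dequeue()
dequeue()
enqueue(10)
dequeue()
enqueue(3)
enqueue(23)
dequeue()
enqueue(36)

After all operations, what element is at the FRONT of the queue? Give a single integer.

enqueue(39): queue = [39]
enqueue(89): queue = [39, 89]
enqueue(9): queue = [39, 89, 9]
enqueue(98): queue = [39, 89, 9, 98]
dequeue(): queue = [89, 9, 98]
dequeue(): queue = [9, 98]
dequeue(): queue = [98]
enqueue(10): queue = [98, 10]
dequeue(): queue = [10]
enqueue(3): queue = [10, 3]
enqueue(23): queue = [10, 3, 23]
dequeue(): queue = [3, 23]
enqueue(36): queue = [3, 23, 36]

Answer: 3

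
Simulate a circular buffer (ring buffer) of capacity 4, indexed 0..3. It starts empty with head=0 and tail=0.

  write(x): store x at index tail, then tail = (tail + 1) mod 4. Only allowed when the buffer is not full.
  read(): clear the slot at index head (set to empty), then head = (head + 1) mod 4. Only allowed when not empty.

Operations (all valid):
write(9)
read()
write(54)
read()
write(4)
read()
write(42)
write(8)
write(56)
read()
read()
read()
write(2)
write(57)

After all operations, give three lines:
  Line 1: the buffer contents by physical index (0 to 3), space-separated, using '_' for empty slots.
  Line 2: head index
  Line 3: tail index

Answer: _ _ 2 57
2
0

Derivation:
write(9): buf=[9 _ _ _], head=0, tail=1, size=1
read(): buf=[_ _ _ _], head=1, tail=1, size=0
write(54): buf=[_ 54 _ _], head=1, tail=2, size=1
read(): buf=[_ _ _ _], head=2, tail=2, size=0
write(4): buf=[_ _ 4 _], head=2, tail=3, size=1
read(): buf=[_ _ _ _], head=3, tail=3, size=0
write(42): buf=[_ _ _ 42], head=3, tail=0, size=1
write(8): buf=[8 _ _ 42], head=3, tail=1, size=2
write(56): buf=[8 56 _ 42], head=3, tail=2, size=3
read(): buf=[8 56 _ _], head=0, tail=2, size=2
read(): buf=[_ 56 _ _], head=1, tail=2, size=1
read(): buf=[_ _ _ _], head=2, tail=2, size=0
write(2): buf=[_ _ 2 _], head=2, tail=3, size=1
write(57): buf=[_ _ 2 57], head=2, tail=0, size=2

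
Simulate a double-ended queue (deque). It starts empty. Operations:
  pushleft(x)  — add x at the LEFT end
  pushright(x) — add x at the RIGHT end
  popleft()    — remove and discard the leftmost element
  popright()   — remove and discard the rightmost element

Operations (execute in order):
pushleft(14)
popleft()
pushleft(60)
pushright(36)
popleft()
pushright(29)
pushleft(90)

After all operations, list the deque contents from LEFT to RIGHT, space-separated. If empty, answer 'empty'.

Answer: 90 36 29

Derivation:
pushleft(14): [14]
popleft(): []
pushleft(60): [60]
pushright(36): [60, 36]
popleft(): [36]
pushright(29): [36, 29]
pushleft(90): [90, 36, 29]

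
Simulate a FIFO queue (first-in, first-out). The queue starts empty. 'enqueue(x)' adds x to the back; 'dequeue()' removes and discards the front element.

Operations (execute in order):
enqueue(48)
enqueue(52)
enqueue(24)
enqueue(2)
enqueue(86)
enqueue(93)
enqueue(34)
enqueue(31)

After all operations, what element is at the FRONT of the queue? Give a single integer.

enqueue(48): queue = [48]
enqueue(52): queue = [48, 52]
enqueue(24): queue = [48, 52, 24]
enqueue(2): queue = [48, 52, 24, 2]
enqueue(86): queue = [48, 52, 24, 2, 86]
enqueue(93): queue = [48, 52, 24, 2, 86, 93]
enqueue(34): queue = [48, 52, 24, 2, 86, 93, 34]
enqueue(31): queue = [48, 52, 24, 2, 86, 93, 34, 31]

Answer: 48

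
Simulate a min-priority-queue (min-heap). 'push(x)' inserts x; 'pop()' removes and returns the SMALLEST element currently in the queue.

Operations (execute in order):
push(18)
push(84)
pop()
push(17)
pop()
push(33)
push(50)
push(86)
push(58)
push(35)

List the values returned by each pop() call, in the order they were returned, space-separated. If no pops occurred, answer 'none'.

push(18): heap contents = [18]
push(84): heap contents = [18, 84]
pop() → 18: heap contents = [84]
push(17): heap contents = [17, 84]
pop() → 17: heap contents = [84]
push(33): heap contents = [33, 84]
push(50): heap contents = [33, 50, 84]
push(86): heap contents = [33, 50, 84, 86]
push(58): heap contents = [33, 50, 58, 84, 86]
push(35): heap contents = [33, 35, 50, 58, 84, 86]

Answer: 18 17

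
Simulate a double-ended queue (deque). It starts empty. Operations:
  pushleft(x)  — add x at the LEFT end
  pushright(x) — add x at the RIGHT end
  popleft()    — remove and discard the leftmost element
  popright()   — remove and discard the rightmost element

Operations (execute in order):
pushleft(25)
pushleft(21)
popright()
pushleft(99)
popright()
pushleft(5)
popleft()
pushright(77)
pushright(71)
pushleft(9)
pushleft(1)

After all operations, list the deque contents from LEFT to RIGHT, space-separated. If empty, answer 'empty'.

pushleft(25): [25]
pushleft(21): [21, 25]
popright(): [21]
pushleft(99): [99, 21]
popright(): [99]
pushleft(5): [5, 99]
popleft(): [99]
pushright(77): [99, 77]
pushright(71): [99, 77, 71]
pushleft(9): [9, 99, 77, 71]
pushleft(1): [1, 9, 99, 77, 71]

Answer: 1 9 99 77 71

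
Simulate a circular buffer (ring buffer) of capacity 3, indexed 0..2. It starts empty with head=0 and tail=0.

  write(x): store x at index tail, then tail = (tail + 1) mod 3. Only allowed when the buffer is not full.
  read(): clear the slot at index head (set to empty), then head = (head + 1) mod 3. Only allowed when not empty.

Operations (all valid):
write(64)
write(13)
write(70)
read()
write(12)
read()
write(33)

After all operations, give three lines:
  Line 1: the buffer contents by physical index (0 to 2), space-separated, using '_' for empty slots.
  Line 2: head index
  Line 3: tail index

Answer: 12 33 70
2
2

Derivation:
write(64): buf=[64 _ _], head=0, tail=1, size=1
write(13): buf=[64 13 _], head=0, tail=2, size=2
write(70): buf=[64 13 70], head=0, tail=0, size=3
read(): buf=[_ 13 70], head=1, tail=0, size=2
write(12): buf=[12 13 70], head=1, tail=1, size=3
read(): buf=[12 _ 70], head=2, tail=1, size=2
write(33): buf=[12 33 70], head=2, tail=2, size=3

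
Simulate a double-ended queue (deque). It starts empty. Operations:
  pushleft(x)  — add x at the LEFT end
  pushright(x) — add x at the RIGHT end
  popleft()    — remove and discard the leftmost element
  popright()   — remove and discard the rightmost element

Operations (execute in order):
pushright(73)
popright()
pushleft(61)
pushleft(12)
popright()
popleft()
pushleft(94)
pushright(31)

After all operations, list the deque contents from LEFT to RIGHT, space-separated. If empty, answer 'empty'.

Answer: 94 31

Derivation:
pushright(73): [73]
popright(): []
pushleft(61): [61]
pushleft(12): [12, 61]
popright(): [12]
popleft(): []
pushleft(94): [94]
pushright(31): [94, 31]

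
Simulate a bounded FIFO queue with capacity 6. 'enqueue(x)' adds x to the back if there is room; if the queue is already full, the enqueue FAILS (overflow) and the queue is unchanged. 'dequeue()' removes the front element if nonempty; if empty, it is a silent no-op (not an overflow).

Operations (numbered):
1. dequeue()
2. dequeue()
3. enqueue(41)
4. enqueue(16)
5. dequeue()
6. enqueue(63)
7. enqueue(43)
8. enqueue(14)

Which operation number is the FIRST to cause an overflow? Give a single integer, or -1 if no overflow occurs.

Answer: -1

Derivation:
1. dequeue(): empty, no-op, size=0
2. dequeue(): empty, no-op, size=0
3. enqueue(41): size=1
4. enqueue(16): size=2
5. dequeue(): size=1
6. enqueue(63): size=2
7. enqueue(43): size=3
8. enqueue(14): size=4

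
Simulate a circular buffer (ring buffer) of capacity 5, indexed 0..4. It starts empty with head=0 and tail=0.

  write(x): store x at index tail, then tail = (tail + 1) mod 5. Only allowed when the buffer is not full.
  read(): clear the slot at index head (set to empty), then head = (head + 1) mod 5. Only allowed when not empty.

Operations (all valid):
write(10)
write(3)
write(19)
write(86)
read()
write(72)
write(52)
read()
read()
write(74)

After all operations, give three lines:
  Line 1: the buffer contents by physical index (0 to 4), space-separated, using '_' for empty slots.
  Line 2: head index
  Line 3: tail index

write(10): buf=[10 _ _ _ _], head=0, tail=1, size=1
write(3): buf=[10 3 _ _ _], head=0, tail=2, size=2
write(19): buf=[10 3 19 _ _], head=0, tail=3, size=3
write(86): buf=[10 3 19 86 _], head=0, tail=4, size=4
read(): buf=[_ 3 19 86 _], head=1, tail=4, size=3
write(72): buf=[_ 3 19 86 72], head=1, tail=0, size=4
write(52): buf=[52 3 19 86 72], head=1, tail=1, size=5
read(): buf=[52 _ 19 86 72], head=2, tail=1, size=4
read(): buf=[52 _ _ 86 72], head=3, tail=1, size=3
write(74): buf=[52 74 _ 86 72], head=3, tail=2, size=4

Answer: 52 74 _ 86 72
3
2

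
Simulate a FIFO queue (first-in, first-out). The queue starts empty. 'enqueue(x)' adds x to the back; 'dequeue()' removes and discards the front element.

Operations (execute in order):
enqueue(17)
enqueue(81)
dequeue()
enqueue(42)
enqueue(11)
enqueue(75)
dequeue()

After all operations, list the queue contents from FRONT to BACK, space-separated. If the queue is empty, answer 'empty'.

Answer: 42 11 75

Derivation:
enqueue(17): [17]
enqueue(81): [17, 81]
dequeue(): [81]
enqueue(42): [81, 42]
enqueue(11): [81, 42, 11]
enqueue(75): [81, 42, 11, 75]
dequeue(): [42, 11, 75]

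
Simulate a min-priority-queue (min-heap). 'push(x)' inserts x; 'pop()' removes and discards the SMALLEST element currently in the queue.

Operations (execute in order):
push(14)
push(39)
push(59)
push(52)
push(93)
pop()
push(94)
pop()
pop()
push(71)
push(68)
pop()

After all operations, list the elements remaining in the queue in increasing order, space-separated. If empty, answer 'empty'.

Answer: 68 71 93 94

Derivation:
push(14): heap contents = [14]
push(39): heap contents = [14, 39]
push(59): heap contents = [14, 39, 59]
push(52): heap contents = [14, 39, 52, 59]
push(93): heap contents = [14, 39, 52, 59, 93]
pop() → 14: heap contents = [39, 52, 59, 93]
push(94): heap contents = [39, 52, 59, 93, 94]
pop() → 39: heap contents = [52, 59, 93, 94]
pop() → 52: heap contents = [59, 93, 94]
push(71): heap contents = [59, 71, 93, 94]
push(68): heap contents = [59, 68, 71, 93, 94]
pop() → 59: heap contents = [68, 71, 93, 94]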